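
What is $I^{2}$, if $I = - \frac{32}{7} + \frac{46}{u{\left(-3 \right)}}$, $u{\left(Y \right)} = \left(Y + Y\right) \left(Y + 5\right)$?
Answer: $\frac{124609}{1764} \approx 70.64$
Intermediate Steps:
$u{\left(Y \right)} = 2 Y \left(5 + Y\right)$
$I = - \frac{353}{42}$ ($I = - \frac{32}{7} + \frac{46}{2 \left(-3\right) \left(5 - 3\right)} = \left(-32\right) \frac{1}{7} + \frac{46}{2 \left(-3\right) 2} = - \frac{32}{7} + \frac{46}{-12} = - \frac{32}{7} + 46 \left(- \frac{1}{12}\right) = - \frac{32}{7} - \frac{23}{6} = - \frac{353}{42} \approx -8.4048$)
$I^{2} = \left(- \frac{353}{42}\right)^{2} = \frac{124609}{1764}$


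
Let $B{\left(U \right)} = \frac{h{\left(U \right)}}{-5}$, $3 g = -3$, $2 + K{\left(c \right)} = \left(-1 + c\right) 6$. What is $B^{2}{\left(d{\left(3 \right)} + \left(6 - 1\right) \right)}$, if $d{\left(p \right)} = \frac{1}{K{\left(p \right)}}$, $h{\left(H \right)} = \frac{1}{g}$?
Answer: $\frac{1}{25} \approx 0.04$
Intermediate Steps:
$K{\left(c \right)} = -8 + 6 c$ ($K{\left(c \right)} = -2 + \left(-1 + c\right) 6 = -2 + \left(-6 + 6 c\right) = -8 + 6 c$)
$g = -1$ ($g = \frac{1}{3} \left(-3\right) = -1$)
$h{\left(H \right)} = -1$ ($h{\left(H \right)} = \frac{1}{-1} = -1$)
$d{\left(p \right)} = \frac{1}{-8 + 6 p}$
$B{\left(U \right)} = \frac{1}{5}$ ($B{\left(U \right)} = - \frac{1}{-5} = \left(-1\right) \left(- \frac{1}{5}\right) = \frac{1}{5}$)
$B^{2}{\left(d{\left(3 \right)} + \left(6 - 1\right) \right)} = \left(\frac{1}{5}\right)^{2} = \frac{1}{25}$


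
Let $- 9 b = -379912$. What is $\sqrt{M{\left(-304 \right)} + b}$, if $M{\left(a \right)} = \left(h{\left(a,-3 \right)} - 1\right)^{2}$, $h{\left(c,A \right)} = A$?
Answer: $\frac{2 \sqrt{95014}}{3} \approx 205.5$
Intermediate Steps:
$M{\left(a \right)} = 16$ ($M{\left(a \right)} = \left(-3 - 1\right)^{2} = \left(-4\right)^{2} = 16$)
$b = \frac{379912}{9}$ ($b = \left(- \frac{1}{9}\right) \left(-379912\right) = \frac{379912}{9} \approx 42212.0$)
$\sqrt{M{\left(-304 \right)} + b} = \sqrt{16 + \frac{379912}{9}} = \sqrt{\frac{380056}{9}} = \frac{2 \sqrt{95014}}{3}$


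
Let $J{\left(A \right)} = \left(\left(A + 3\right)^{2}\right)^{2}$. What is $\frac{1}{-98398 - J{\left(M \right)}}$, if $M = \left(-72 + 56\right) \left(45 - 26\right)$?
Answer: $- \frac{1}{8208639599} \approx -1.2182 \cdot 10^{-10}$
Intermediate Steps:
$M = -304$ ($M = \left(-16\right) 19 = -304$)
$J{\left(A \right)} = \left(3 + A\right)^{4}$ ($J{\left(A \right)} = \left(\left(3 + A\right)^{2}\right)^{2} = \left(3 + A\right)^{4}$)
$\frac{1}{-98398 - J{\left(M \right)}} = \frac{1}{-98398 - \left(3 - 304\right)^{4}} = \frac{1}{-98398 - \left(-301\right)^{4}} = \frac{1}{-98398 - 8208541201} = \frac{1}{-8208639599} = - \frac{1}{8208639599}$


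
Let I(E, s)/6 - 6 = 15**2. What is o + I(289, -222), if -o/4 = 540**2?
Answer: -1165014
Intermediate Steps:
o = -1166400 (o = -4*540**2 = -4*291600 = -1166400)
I(E, s) = 1386 (I(E, s) = 36 + 6*15**2 = 36 + 6*225 = 36 + 1350 = 1386)
o + I(289, -222) = -1166400 + 1386 = -1165014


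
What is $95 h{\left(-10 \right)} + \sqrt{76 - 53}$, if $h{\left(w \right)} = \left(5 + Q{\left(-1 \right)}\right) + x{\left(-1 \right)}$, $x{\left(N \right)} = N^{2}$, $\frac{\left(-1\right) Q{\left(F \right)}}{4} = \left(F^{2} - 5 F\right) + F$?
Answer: $-1330 + \sqrt{23} \approx -1325.2$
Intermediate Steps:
$Q{\left(F \right)} = - 4 F^{2} + 16 F$ ($Q{\left(F \right)} = - 4 \left(\left(F^{2} - 5 F\right) + F\right) = - 4 \left(F^{2} - 4 F\right) = - 4 F^{2} + 16 F$)
$h{\left(w \right)} = -14$ ($h{\left(w \right)} = \left(5 + 4 \left(-1\right) \left(4 - -1\right)\right) + \left(-1\right)^{2} = \left(5 + 4 \left(-1\right) \left(4 + 1\right)\right) + 1 = \left(5 + 4 \left(-1\right) 5\right) + 1 = \left(5 - 20\right) + 1 = -15 + 1 = -14$)
$95 h{\left(-10 \right)} + \sqrt{76 - 53} = 95 \left(-14\right) + \sqrt{76 - 53} = -1330 + \sqrt{23}$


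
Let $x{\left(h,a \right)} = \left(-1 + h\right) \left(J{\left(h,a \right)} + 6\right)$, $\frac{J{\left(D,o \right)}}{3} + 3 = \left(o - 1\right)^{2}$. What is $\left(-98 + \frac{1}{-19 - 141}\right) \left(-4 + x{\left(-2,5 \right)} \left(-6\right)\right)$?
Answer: $- \frac{6319443}{80} \approx -78993.0$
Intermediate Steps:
$J{\left(D,o \right)} = -9 + 3 \left(-1 + o\right)^{2}$ ($J{\left(D,o \right)} = -9 + 3 \left(o - 1\right)^{2} = -9 + 3 \left(-1 + o\right)^{2}$)
$x{\left(h,a \right)} = \left(-1 + h\right) \left(-3 + 3 \left(-1 + a\right)^{2}\right)$ ($x{\left(h,a \right)} = \left(-1 + h\right) \left(\left(-9 + 3 \left(-1 + a\right)^{2}\right) + 6\right) = \left(-1 + h\right) \left(-3 + 3 \left(-1 + a\right)^{2}\right)$)
$\left(-98 + \frac{1}{-19 - 141}\right) \left(-4 + x{\left(-2,5 \right)} \left(-6\right)\right) = \left(-98 + \frac{1}{-19 - 141}\right) \left(-4 + 3 \cdot 5 \left(2 - 5 - -4 + 5 \left(-2\right)\right) \left(-6\right)\right) = \left(-98 + \frac{1}{-160}\right) \left(-4 + 3 \cdot 5 \left(2 - 5 + 4 - 10\right) \left(-6\right)\right) = \left(-98 - \frac{1}{160}\right) \left(-4 + 3 \cdot 5 \left(-9\right) \left(-6\right)\right) = - \frac{15681 \left(-4 - -810\right)}{160} = - \frac{15681 \left(-4 + 810\right)}{160} = \left(- \frac{15681}{160}\right) 806 = - \frac{6319443}{80}$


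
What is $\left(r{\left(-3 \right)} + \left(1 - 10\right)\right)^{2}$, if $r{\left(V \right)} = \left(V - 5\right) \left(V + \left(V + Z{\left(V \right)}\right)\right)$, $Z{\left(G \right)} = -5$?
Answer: $6241$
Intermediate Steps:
$r{\left(V \right)} = \left(-5 + V\right) \left(-5 + 2 V\right)$ ($r{\left(V \right)} = \left(V - 5\right) \left(V + \left(V - 5\right)\right) = \left(-5 + V\right) \left(V + \left(-5 + V\right)\right) = \left(-5 + V\right) \left(-5 + 2 V\right)$)
$\left(r{\left(-3 \right)} + \left(1 - 10\right)\right)^{2} = \left(\left(25 - -45 + 2 \left(-3\right)^{2}\right) + \left(1 - 10\right)\right)^{2} = \left(\left(25 + 45 + 2 \cdot 9\right) + \left(1 - 10\right)\right)^{2} = \left(\left(25 + 45 + 18\right) - 9\right)^{2} = \left(88 - 9\right)^{2} = 79^{2} = 6241$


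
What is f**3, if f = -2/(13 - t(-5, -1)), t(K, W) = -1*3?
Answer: -1/512 ≈ -0.0019531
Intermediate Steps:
t(K, W) = -3
f = -1/8 (f = -2/(13 - 1*(-3)) = -2/(13 + 3) = -2/16 = -2*1/16 = -1/8 ≈ -0.12500)
f**3 = (-1/8)**3 = -1/512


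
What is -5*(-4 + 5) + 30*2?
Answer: 55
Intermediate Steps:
-5*(-4 + 5) + 30*2 = -5*1 + 60 = -5 + 60 = 55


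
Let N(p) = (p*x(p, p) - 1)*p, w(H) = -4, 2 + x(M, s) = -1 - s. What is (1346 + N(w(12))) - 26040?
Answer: -24674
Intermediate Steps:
x(M, s) = -3 - s (x(M, s) = -2 + (-1 - s) = -3 - s)
N(p) = p*(-1 + p*(-3 - p)) (N(p) = (p*(-3 - p) - 1)*p = (-1 + p*(-3 - p))*p = p*(-1 + p*(-3 - p)))
(1346 + N(w(12))) - 26040 = (1346 - 1*(-4)*(1 - 4*(3 - 4))) - 26040 = (1346 - 1*(-4)*(1 - 4*(-1))) - 26040 = (1346 - 1*(-4)*(1 + 4)) - 26040 = (1346 - 1*(-4)*5) - 26040 = (1346 + 20) - 26040 = 1366 - 26040 = -24674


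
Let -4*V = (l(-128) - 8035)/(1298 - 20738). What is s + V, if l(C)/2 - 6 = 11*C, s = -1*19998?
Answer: -518351773/25920 ≈ -19998.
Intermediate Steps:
s = -19998
l(C) = 12 + 22*C (l(C) = 12 + 2*(11*C) = 12 + 22*C)
V = -3613/25920 (V = -((12 + 22*(-128)) - 8035)/(4*(1298 - 20738)) = -((12 - 2816) - 8035)/(4*(-19440)) = -(-2804 - 8035)*(-1)/(4*19440) = -(-10839)*(-1)/(4*19440) = -¼*3613/6480 = -3613/25920 ≈ -0.13939)
s + V = -19998 - 3613/25920 = -518351773/25920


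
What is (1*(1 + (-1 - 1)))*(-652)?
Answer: 652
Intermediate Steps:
(1*(1 + (-1 - 1)))*(-652) = (1*(1 - 2))*(-652) = (1*(-1))*(-652) = -1*(-652) = 652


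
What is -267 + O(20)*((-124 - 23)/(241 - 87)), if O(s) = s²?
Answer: -7137/11 ≈ -648.82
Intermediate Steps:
-267 + O(20)*((-124 - 23)/(241 - 87)) = -267 + 20²*((-124 - 23)/(241 - 87)) = -267 + 400*(-147/154) = -267 + 400*(-147*1/154) = -267 + 400*(-21/22) = -267 - 4200/11 = -7137/11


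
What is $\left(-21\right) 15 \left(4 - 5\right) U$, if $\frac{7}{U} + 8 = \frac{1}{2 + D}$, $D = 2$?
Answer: $- \frac{8820}{31} \approx -284.52$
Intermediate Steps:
$U = - \frac{28}{31}$ ($U = \frac{7}{-8 + \frac{1}{2 + 2}} = \frac{7}{-8 + \frac{1}{4}} = \frac{7}{- \frac{31}{4}} = 7 \left(- \frac{4}{31}\right) = - \frac{28}{31} \approx -0.90323$)
$\left(-21\right) 15 \left(4 - 5\right) U = \left(-21\right) 15 \left(4 - 5\right) \left(- \frac{28}{31}\right) = - 315 \left(\left(-1\right) \left(- \frac{28}{31}\right)\right) = \left(-315\right) \frac{28}{31} = - \frac{8820}{31}$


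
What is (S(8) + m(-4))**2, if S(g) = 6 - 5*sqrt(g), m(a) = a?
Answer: 204 - 40*sqrt(2) ≈ 147.43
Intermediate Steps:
S(g) = 6 - 5*sqrt(g)
(S(8) + m(-4))**2 = ((6 - 10*sqrt(2)) - 4)**2 = (2 - 10*sqrt(2))**2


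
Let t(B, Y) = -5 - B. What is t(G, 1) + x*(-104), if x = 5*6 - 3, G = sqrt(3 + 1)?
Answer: -2815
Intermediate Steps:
G = 2 (G = sqrt(4) = 2)
x = 27 (x = 30 - 3 = 27)
t(G, 1) + x*(-104) = (-5 - 1*2) + 27*(-104) = (-5 - 2) - 2808 = -7 - 2808 = -2815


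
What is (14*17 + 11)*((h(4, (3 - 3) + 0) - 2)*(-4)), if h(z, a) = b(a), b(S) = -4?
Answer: 5976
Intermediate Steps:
h(z, a) = -4
(14*17 + 11)*((h(4, (3 - 3) + 0) - 2)*(-4)) = (14*17 + 11)*((-4 - 2)*(-4)) = (238 + 11)*(-6*(-4)) = 249*24 = 5976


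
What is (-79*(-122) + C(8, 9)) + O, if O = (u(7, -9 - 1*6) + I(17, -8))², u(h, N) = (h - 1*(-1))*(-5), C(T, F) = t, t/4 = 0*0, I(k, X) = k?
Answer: 10167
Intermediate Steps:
t = 0 (t = 4*(0*0) = 4*0 = 0)
C(T, F) = 0
u(h, N) = -5 - 5*h (u(h, N) = (h + 1)*(-5) = (1 + h)*(-5) = -5 - 5*h)
O = 529 (O = ((-5 - 5*7) + 17)² = ((-5 - 35) + 17)² = (-40 + 17)² = (-23)² = 529)
(-79*(-122) + C(8, 9)) + O = (-79*(-122) + 0) + 529 = (9638 + 0) + 529 = 9638 + 529 = 10167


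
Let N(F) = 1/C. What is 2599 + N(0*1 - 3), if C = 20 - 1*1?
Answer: 49382/19 ≈ 2599.1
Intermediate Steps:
C = 19 (C = 20 - 1 = 19)
N(F) = 1/19
2599 + N(0*1 - 3) = 2599 + 1/19 = 49382/19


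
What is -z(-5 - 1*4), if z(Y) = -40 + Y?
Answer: 49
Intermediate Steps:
-z(-5 - 1*4) = -(-40 + (-5 - 1*4)) = -(-40 + (-5 - 4)) = -(-40 - 9) = -1*(-49) = 49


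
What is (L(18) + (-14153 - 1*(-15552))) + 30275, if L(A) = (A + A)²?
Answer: 32970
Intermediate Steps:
L(A) = 4*A² (L(A) = (2*A)² = 4*A²)
(L(18) + (-14153 - 1*(-15552))) + 30275 = (4*18² + (-14153 - 1*(-15552))) + 30275 = (4*324 + (-14153 + 15552)) + 30275 = (1296 + 1399) + 30275 = 2695 + 30275 = 32970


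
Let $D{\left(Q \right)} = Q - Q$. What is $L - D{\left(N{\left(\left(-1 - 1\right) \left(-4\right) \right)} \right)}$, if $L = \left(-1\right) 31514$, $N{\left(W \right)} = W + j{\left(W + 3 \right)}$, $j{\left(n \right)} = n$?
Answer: $-31514$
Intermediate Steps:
$N{\left(W \right)} = 3 + 2 W$ ($N{\left(W \right)} = W + \left(W + 3\right) = W + \left(3 + W\right) = 3 + 2 W$)
$D{\left(Q \right)} = 0$
$L = -31514$
$L - D{\left(N{\left(\left(-1 - 1\right) \left(-4\right) \right)} \right)} = -31514 - 0 = -31514 + 0 = -31514$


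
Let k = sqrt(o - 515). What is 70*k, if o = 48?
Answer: 70*I*sqrt(467) ≈ 1512.7*I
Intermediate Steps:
k = I*sqrt(467) (k = sqrt(48 - 515) = sqrt(-467) = I*sqrt(467) ≈ 21.61*I)
70*k = 70*(I*sqrt(467)) = 70*I*sqrt(467)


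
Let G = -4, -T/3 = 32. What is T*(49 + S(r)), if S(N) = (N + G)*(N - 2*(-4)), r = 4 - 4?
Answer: -1632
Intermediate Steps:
r = 0
T = -96 (T = -3*32 = -96)
S(N) = (-4 + N)*(8 + N) (S(N) = (N - 4)*(N - 2*(-4)) = (-4 + N)*(N + 8) = (-4 + N)*(8 + N))
T*(49 + S(r)) = -96*(49 + (-32 + 0² + 4*0)) = -96*(49 + (-32 + 0 + 0)) = -96*(49 - 32) = -96*17 = -1632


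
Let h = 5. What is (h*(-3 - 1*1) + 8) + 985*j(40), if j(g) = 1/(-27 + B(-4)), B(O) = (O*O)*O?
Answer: -2077/91 ≈ -22.824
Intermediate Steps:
B(O) = O³ (B(O) = O²*O = O³)
j(g) = -1/91 (j(g) = 1/(-27 + (-4)³) = 1/(-27 - 64) = 1/(-91) = -1/91)
(h*(-3 - 1*1) + 8) + 985*j(40) = (5*(-3 - 1*1) + 8) + 985*(-1/91) = (5*(-3 - 1) + 8) - 985/91 = (5*(-4) + 8) - 985/91 = (-20 + 8) - 985/91 = -12 - 985/91 = -2077/91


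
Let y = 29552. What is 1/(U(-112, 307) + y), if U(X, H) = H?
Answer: 1/29859 ≈ 3.3491e-5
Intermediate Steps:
1/(U(-112, 307) + y) = 1/(307 + 29552) = 1/29859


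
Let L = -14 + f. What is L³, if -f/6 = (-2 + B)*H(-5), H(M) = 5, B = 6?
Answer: -2406104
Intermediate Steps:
f = -120 (f = -6*(-2 + 6)*5 = -24*5 = -6*20 = -120)
L = -134 (L = -14 - 120 = -134)
L³ = (-134)³ = -2406104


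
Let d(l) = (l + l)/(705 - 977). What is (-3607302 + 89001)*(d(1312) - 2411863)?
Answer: 144256797082335/17 ≈ 8.4857e+12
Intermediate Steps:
d(l) = -l/136 (d(l) = (2*l)/(-272) = (2*l)*(-1/272) = -l/136)
(-3607302 + 89001)*(d(1312) - 2411863) = (-3607302 + 89001)*(-1/136*1312 - 2411863) = -3518301*(-164/17 - 2411863) = -3518301*(-41001835/17) = 144256797082335/17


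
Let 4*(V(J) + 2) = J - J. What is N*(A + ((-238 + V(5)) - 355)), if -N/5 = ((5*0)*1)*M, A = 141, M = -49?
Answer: 0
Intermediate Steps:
V(J) = -2 (V(J) = -2 + (J - J)/4 = -2 + (¼)*0 = -2 + 0 = -2)
N = 0 (N = -5*(5*0)*1*(-49) = -5*0*1*(-49) = -0*(-49) = -5*0 = 0)
N*(A + ((-238 + V(5)) - 355)) = 0*(141 + ((-238 - 2) - 355)) = 0*(141 + (-240 - 355)) = 0*(141 - 595) = 0*(-454) = 0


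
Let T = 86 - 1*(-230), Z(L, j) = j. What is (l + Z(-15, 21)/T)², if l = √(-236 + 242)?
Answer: 599577/99856 + 21*√6/158 ≈ 6.3300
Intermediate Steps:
T = 316 (T = 86 + 230 = 316)
l = √6 ≈ 2.4495
(l + Z(-15, 21)/T)² = (√6 + 21/316)² = (21/316 + √6)²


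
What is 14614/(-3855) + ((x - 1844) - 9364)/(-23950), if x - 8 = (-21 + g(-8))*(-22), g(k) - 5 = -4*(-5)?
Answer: -30649006/9232725 ≈ -3.3196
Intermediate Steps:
g(k) = 25 (g(k) = 5 - 4*(-5) = 5 + 20 = 25)
x = -80 (x = 8 + (-21 + 25)*(-22) = 8 + 4*(-22) = 8 - 88 = -80)
14614/(-3855) + ((x - 1844) - 9364)/(-23950) = 14614/(-3855) + ((-80 - 1844) - 9364)/(-23950) = 14614*(-1/3855) + (-1924 - 9364)*(-1/23950) = -14614/3855 - 11288*(-1/23950) = -14614/3855 + 5644/11975 = -30649006/9232725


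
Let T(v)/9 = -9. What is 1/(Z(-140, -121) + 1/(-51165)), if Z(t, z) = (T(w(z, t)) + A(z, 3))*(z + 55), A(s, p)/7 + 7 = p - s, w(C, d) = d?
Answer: -51165/2492144821 ≈ -2.0531e-5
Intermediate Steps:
T(v) = -81 (T(v) = 9*(-9) = -81)
A(s, p) = -49 - 7*s + 7*p (A(s, p) = -49 + 7*(p - s) = -49 + (-7*s + 7*p) = -49 - 7*s + 7*p)
Z(t, z) = (-109 - 7*z)*(55 + z) (Z(t, z) = (-81 + (-49 - 7*z + 7*3))*(z + 55) = (-81 + (-49 - 7*z + 21))*(55 + z) = (-81 + (-28 - 7*z))*(55 + z) = (-109 - 7*z)*(55 + z))
1/(Z(-140, -121) + 1/(-51165)) = 1/((-5995 - 494*(-121) - 7*(-121)²) + 1/(-51165)) = 1/((-5995 + 59774 - 7*14641) - 1/51165) = 1/((-5995 + 59774 - 102487) - 1/51165) = 1/(-48708 - 1/51165) = 1/(-2492144821/51165) = -51165/2492144821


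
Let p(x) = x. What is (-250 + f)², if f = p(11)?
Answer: 57121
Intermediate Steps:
f = 11
(-250 + f)² = (-250 + 11)² = (-239)² = 57121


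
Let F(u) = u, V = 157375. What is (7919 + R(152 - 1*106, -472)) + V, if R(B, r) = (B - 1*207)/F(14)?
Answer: 330565/2 ≈ 1.6528e+5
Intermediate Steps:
R(B, r) = -207/14 + B/14 (R(B, r) = (B - 1*207)/14 = (B - 207)*(1/14) = (-207 + B)*(1/14) = -207/14 + B/14)
(7919 + R(152 - 1*106, -472)) + V = (7919 + (-207/14 + (152 - 1*106)/14)) + 157375 = (7919 + (-207/14 + (152 - 106)/14)) + 157375 = (7919 + (-207/14 + (1/14)*46)) + 157375 = (7919 + (-207/14 + 23/7)) + 157375 = (7919 - 23/2) + 157375 = 15815/2 + 157375 = 330565/2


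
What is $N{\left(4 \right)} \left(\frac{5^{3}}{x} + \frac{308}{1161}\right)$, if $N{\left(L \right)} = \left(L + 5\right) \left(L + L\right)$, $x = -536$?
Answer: $\frac{19963}{8643} \approx 2.3097$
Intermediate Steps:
$N{\left(L \right)} = 2 L \left(5 + L\right)$ ($N{\left(L \right)} = \left(5 + L\right) 2 L = 2 L \left(5 + L\right)$)
$N{\left(4 \right)} \left(\frac{5^{3}}{x} + \frac{308}{1161}\right) = 2 \cdot 4 \left(5 + 4\right) \left(\frac{5^{3}}{-536} + \frac{308}{1161}\right) = 2 \cdot 4 \cdot 9 \left(125 \left(- \frac{1}{536}\right) + 308 \cdot \frac{1}{1161}\right) = 72 \left(- \frac{125}{536} + \frac{308}{1161}\right) = 72 \cdot \frac{19963}{622296} = \frac{19963}{8643}$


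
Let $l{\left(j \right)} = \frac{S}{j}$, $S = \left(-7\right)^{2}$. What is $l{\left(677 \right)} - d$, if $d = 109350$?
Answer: $- \frac{74029901}{677} \approx -1.0935 \cdot 10^{5}$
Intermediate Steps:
$S = 49$
$l{\left(j \right)} = \frac{49}{j}$
$l{\left(677 \right)} - d = \frac{49}{677} - 109350 = - \frac{74029901}{677}$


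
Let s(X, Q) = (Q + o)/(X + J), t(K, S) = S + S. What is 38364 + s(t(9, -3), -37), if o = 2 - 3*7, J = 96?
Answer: 1726352/45 ≈ 38363.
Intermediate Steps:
t(K, S) = 2*S
o = -19 (o = 2 - 21 = -19)
s(X, Q) = (-19 + Q)/(96 + X) (s(X, Q) = (Q - 19)/(X + 96) = (-19 + Q)/(96 + X))
38364 + s(t(9, -3), -37) = 38364 + (-19 - 37)/(96 + 2*(-3)) = 38364 - 56/(96 - 6) = 38364 - 56/90 = 38364 + (1/90)*(-56) = 38364 - 28/45 = 1726352/45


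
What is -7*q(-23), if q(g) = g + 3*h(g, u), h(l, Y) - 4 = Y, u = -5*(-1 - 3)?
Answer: -343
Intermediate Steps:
u = 20 (u = -5*(-4) = 20)
h(l, Y) = 4 + Y
q(g) = 72 + g (q(g) = g + 3*(4 + 20) = g + 3*24 = g + 72 = 72 + g)
-7*q(-23) = -7*(72 - 23) = -7*49 = -343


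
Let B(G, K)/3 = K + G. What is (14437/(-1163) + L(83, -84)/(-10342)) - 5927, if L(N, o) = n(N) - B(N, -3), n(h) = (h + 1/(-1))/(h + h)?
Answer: -5929310794391/998302918 ≈ -5939.4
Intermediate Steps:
B(G, K) = 3*G + 3*K (B(G, K) = 3*(K + G) = 3*(G + K) = 3*G + 3*K)
n(h) = (-1 + h)/(2*h) (n(h) = (h - 1)/((2*h)) = (-1 + h)*(1/(2*h)) = (-1 + h)/(2*h))
L(N, o) = 9 - 3*N + (-1 + N)/(2*N) (L(N, o) = (-1 + N)/(2*N) - (3*N + 3*(-3)) = (-1 + N)/(2*N) - (3*N - 9) = (-1 + N)/(2*N) - (-9 + 3*N) = (-1 + N)/(2*N) + (9 - 3*N) = 9 - 3*N + (-1 + N)/(2*N))
(14437/(-1163) + L(83, -84)/(-10342)) - 5927 = (14437/(-1163) + (19/2 - 3*83 - ½/83)/(-10342)) - 5927 = (14437*(-1/1163) + (19/2 - 249 - ½*1/83)*(-1/10342)) - 5927 = (-14437/1163 + (19/2 - 249 - 1/166)*(-1/10342)) - 5927 = (-14437/1163 - 19879/83*(-1/10342)) - 5927 = (-14437/1163 + 19879/858386) - 5927 = -12369399405/998302918 - 5927 = -5929310794391/998302918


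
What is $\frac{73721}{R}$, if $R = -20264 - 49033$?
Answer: $- \frac{73721}{69297} \approx -1.0638$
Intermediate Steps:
$R = -69297$ ($R = -20264 - 49033 = -69297$)
$\frac{73721}{R} = \frac{73721}{-69297} = 73721 \left(- \frac{1}{69297}\right) = - \frac{73721}{69297}$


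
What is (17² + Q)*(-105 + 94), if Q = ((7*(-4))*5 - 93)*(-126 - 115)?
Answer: -620862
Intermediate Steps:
Q = 56153 (Q = (-28*5 - 93)*(-241) = (-140 - 93)*(-241) = -233*(-241) = 56153)
(17² + Q)*(-105 + 94) = (17² + 56153)*(-105 + 94) = (289 + 56153)*(-11) = 56442*(-11) = -620862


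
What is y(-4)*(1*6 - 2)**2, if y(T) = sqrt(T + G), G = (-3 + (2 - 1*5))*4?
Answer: 32*I*sqrt(7) ≈ 84.664*I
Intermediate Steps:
G = -24 (G = (-3 + (2 - 5))*4 = (-3 - 3)*4 = -6*4 = -24)
y(T) = sqrt(-24 + T) (y(T) = sqrt(T - 24) = sqrt(-24 + T))
y(-4)*(1*6 - 2)**2 = sqrt(-24 - 4)*(1*6 - 2)**2 = sqrt(-28)*(6 - 2)**2 = (2*I*sqrt(7))*4**2 = (2*I*sqrt(7))*16 = 32*I*sqrt(7)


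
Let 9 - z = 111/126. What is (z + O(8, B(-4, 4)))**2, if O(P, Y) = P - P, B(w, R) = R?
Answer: 116281/1764 ≈ 65.919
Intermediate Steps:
O(P, Y) = 0
z = 341/42 (z = 9 - 111/126 = 9 - 1*37/42 = 9 - 37/42 = 341/42 ≈ 8.1190)
(z + O(8, B(-4, 4)))**2 = (341/42 + 0)**2 = (341/42)**2 = 116281/1764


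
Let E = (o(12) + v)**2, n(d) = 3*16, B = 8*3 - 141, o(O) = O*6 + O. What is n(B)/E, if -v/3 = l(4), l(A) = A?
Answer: 1/108 ≈ 0.0092593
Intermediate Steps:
v = -12 (v = -3*4 = -12)
o(O) = 7*O (o(O) = 6*O + O = 7*O)
B = -117 (B = 24 - 141 = -117)
n(d) = 48
E = 5184 (E = (7*12 - 12)**2 = (84 - 12)**2 = 72**2 = 5184)
n(B)/E = 48/5184 = 48*(1/5184) = 1/108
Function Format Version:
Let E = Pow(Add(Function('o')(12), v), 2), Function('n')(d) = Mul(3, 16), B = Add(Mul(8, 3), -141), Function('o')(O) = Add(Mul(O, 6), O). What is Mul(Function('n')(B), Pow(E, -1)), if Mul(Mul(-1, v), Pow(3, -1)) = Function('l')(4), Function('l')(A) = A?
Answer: Rational(1, 108) ≈ 0.0092593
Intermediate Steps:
v = -12 (v = Mul(-3, 4) = -12)
Function('o')(O) = Mul(7, O) (Function('o')(O) = Add(Mul(6, O), O) = Mul(7, O))
B = -117 (B = Add(24, -141) = -117)
Function('n')(d) = 48
E = 5184 (E = Pow(Add(Mul(7, 12), -12), 2) = Pow(Add(84, -12), 2) = Pow(72, 2) = 5184)
Mul(Function('n')(B), Pow(E, -1)) = Mul(48, Pow(5184, -1)) = Mul(48, Rational(1, 5184)) = Rational(1, 108)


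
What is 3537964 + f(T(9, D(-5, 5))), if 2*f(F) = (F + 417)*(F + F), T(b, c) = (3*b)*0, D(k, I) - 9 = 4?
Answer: 3537964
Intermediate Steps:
D(k, I) = 13 (D(k, I) = 9 + 4 = 13)
T(b, c) = 0
f(F) = F*(417 + F) (f(F) = ((F + 417)*(F + F))/2 = ((417 + F)*(2*F))/2 = (2*F*(417 + F))/2 = F*(417 + F))
3537964 + f(T(9, D(-5, 5))) = 3537964 + 0*(417 + 0) = 3537964 + 0*417 = 3537964 + 0 = 3537964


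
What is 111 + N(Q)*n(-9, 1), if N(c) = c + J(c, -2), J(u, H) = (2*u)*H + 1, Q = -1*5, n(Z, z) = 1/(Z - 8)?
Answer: 1871/17 ≈ 110.06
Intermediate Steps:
n(Z, z) = 1/(-8 + Z)
Q = -5
J(u, H) = 1 + 2*H*u (J(u, H) = 2*H*u + 1 = 1 + 2*H*u)
N(c) = 1 - 3*c (N(c) = c + (1 + 2*(-2)*c) = c + (1 - 4*c) = 1 - 3*c)
111 + N(Q)*n(-9, 1) = 111 + (1 - 3*(-5))/(-8 - 9) = 111 + (1 + 15)/(-17) = 111 + 16*(-1/17) = 111 - 16/17 = 1871/17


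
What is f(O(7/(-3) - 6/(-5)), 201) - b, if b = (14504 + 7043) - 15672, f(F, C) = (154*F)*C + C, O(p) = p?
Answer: -203776/5 ≈ -40755.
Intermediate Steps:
f(F, C) = C + 154*C*F (f(F, C) = 154*C*F + C = C + 154*C*F)
b = 5875 (b = 21547 - 15672 = 5875)
f(O(7/(-3) - 6/(-5)), 201) - b = 201*(1 + 154*(7/(-3) - 6/(-5))) - 1*5875 = 201*(1 + 154*(7*(-⅓) - 6*(-⅕))) - 5875 = 201*(1 + 154*(-7/3 + 6/5)) - 5875 = 201*(1 + 154*(-17/15)) - 5875 = 201*(1 - 2618/15) - 5875 = 201*(-2603/15) - 5875 = -174401/5 - 5875 = -203776/5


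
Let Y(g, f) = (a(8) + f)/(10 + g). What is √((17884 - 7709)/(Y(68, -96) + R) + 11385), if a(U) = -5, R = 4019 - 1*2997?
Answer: √2889102319455/15923 ≈ 106.75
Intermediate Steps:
R = 1022 (R = 4019 - 2997 = 1022)
Y(g, f) = (-5 + f)/(10 + g)
√((17884 - 7709)/(Y(68, -96) + R) + 11385) = √((17884 - 7709)/((-5 - 96)/(10 + 68) + 1022) + 11385) = √(10175/(-101/78 + 1022) + 11385) = √(10175/(79615/78) + 11385) = √(10175*(78/79615) + 11385) = √(158730/15923 + 11385) = √(181442085/15923) = √2889102319455/15923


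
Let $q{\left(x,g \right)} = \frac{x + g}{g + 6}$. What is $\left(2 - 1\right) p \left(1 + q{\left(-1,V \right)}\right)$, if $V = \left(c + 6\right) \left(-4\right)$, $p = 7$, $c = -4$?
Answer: $\frac{77}{2} \approx 38.5$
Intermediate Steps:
$V = -8$ ($V = \left(-4 + 6\right) \left(-4\right) = 2 \left(-4\right) = -8$)
$q{\left(x,g \right)} = \frac{g + x}{6 + g}$
$\left(2 - 1\right) p \left(1 + q{\left(-1,V \right)}\right) = \left(2 - 1\right) 7 \left(1 + \frac{-8 - 1}{6 - 8}\right) = 1 \cdot 7 \left(1 + \frac{1}{-2} \left(-9\right)\right) = 7 \left(1 - - \frac{9}{2}\right) = 7 \left(1 + \frac{9}{2}\right) = 7 \cdot \frac{11}{2} = \frac{77}{2}$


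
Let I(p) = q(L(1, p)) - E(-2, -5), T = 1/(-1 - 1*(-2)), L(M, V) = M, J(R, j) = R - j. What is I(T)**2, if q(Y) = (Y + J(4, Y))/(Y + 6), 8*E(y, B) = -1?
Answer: 1521/3136 ≈ 0.48501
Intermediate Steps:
E(y, B) = -1/8 (E(y, B) = (1/8)*(-1) = -1/8)
q(Y) = 4/(6 + Y) (q(Y) = (Y + (4 - Y))/(Y + 6) = 4/(6 + Y))
T = 1 (T = 1/(-1 + 2) = 1/1 = 1*1 = 1)
I(p) = 39/56 (I(p) = 4/(6 + 1) - 1*(-1/8) = 4/7 + 1/8 = 39/56)
I(T)**2 = (39/56)**2 = 1521/3136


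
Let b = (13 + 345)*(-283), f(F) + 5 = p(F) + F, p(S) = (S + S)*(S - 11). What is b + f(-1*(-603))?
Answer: 613236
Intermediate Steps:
p(S) = 2*S*(-11 + S) (p(S) = (2*S)*(-11 + S) = 2*S*(-11 + S))
f(F) = -5 + F + 2*F*(-11 + F) (f(F) = -5 + (2*F*(-11 + F) + F) = -5 + (F + 2*F*(-11 + F)) = -5 + F + 2*F*(-11 + F))
b = -101314 (b = 358*(-283) = -101314)
b + f(-1*(-603)) = -101314 + (-5 - 1*(-603) + 2*(-1*(-603))*(-11 - 1*(-603))) = -101314 + (-5 + 603 + 2*603*(-11 + 603)) = -101314 + (-5 + 603 + 2*603*592) = -101314 + (-5 + 603 + 713952) = -101314 + 714550 = 613236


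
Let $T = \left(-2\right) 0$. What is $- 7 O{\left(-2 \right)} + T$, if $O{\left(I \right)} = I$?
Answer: $14$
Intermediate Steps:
$T = 0$
$- 7 O{\left(-2 \right)} + T = \left(-7\right) \left(-2\right) + 0 = 14 + 0 = 14$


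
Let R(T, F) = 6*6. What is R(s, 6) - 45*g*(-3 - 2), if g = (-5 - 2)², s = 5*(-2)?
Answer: 11061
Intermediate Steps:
s = -10
R(T, F) = 36
g = 49 (g = (-7)² = 49)
R(s, 6) - 45*g*(-3 - 2) = 36 - 2205*(-3 - 2) = 36 - 2205*(-5) = 36 - 45*(-245) = 36 + 11025 = 11061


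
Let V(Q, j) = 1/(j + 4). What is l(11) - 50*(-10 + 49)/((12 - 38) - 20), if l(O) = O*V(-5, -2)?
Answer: 2203/46 ≈ 47.891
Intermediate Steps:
V(Q, j) = 1/(4 + j)
l(O) = O/2 (l(O) = O/(4 - 2) = O/2)
l(11) - 50*(-10 + 49)/((12 - 38) - 20) = (½)*11 - 50*(-10 + 49)/((12 - 38) - 20) = 11/2 - 1950/(-26 - 20) = 11/2 - 1950/(-46) = 11/2 - 1950*(-1)/46 = 11/2 - 50*(-39/46) = 11/2 + 975/23 = 2203/46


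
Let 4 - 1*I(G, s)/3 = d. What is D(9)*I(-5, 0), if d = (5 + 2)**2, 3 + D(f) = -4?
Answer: 945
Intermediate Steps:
D(f) = -7 (D(f) = -3 - 4 = -7)
d = 49 (d = 7**2 = 49)
I(G, s) = -135 (I(G, s) = 12 - 3*49 = 12 - 147 = -135)
D(9)*I(-5, 0) = -7*(-135) = 945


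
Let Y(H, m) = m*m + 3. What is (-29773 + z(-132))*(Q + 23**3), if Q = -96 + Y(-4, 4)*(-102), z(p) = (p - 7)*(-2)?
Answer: -298872835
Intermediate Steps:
z(p) = 14 - 2*p (z(p) = (-7 + p)*(-2) = 14 - 2*p)
Y(H, m) = 3 + m**2 (Y(H, m) = m**2 + 3 = 3 + m**2)
Q = -2034 (Q = -96 + (3 + 4**2)*(-102) = -96 + (3 + 16)*(-102) = -96 + 19*(-102) = -96 - 1938 = -2034)
(-29773 + z(-132))*(Q + 23**3) = (-29773 + (14 - 2*(-132)))*(-2034 + 23**3) = (-29773 + (14 + 264))*(-2034 + 12167) = (-29773 + 278)*10133 = -29495*10133 = -298872835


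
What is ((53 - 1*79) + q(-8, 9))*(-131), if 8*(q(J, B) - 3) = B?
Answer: 22925/8 ≈ 2865.6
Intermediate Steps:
q(J, B) = 3 + B/8
((53 - 1*79) + q(-8, 9))*(-131) = ((53 - 1*79) + (3 + (1/8)*9))*(-131) = ((53 - 79) + (3 + 9/8))*(-131) = (-26 + 33/8)*(-131) = -175/8*(-131) = 22925/8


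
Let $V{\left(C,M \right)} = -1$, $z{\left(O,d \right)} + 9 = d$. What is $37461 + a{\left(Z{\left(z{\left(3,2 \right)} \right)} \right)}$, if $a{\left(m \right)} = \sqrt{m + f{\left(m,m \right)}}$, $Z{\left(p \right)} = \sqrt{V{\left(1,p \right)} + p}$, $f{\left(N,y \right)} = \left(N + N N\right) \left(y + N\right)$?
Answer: $37461 + 2^{\frac{3}{4}} \sqrt{i \left(-15 + 4 i \sqrt{2}\right)} \approx 37465.0 - 5.5382 i$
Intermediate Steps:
$z{\left(O,d \right)} = -9 + d$
$f{\left(N,y \right)} = \left(N + y\right) \left(N + N^{2}\right)$ ($f{\left(N,y \right)} = \left(N + N^{2}\right) \left(N + y\right) = \left(N + y\right) \left(N + N^{2}\right)$)
$Z{\left(p \right)} = \sqrt{-1 + p}$
$a{\left(m \right)} = \sqrt{m + m \left(2 m + 2 m^{2}\right)}$ ($a{\left(m \right)} = \sqrt{m + m \left(m + m + m^{2} + m m\right)} = \sqrt{m + m \left(m + m + m^{2} + m^{2}\right)} = \sqrt{m + m \left(2 m + 2 m^{2}\right)}$)
$37461 + a{\left(Z{\left(z{\left(3,2 \right)} \right)} \right)} = 37461 + \sqrt{\sqrt{-1 + \left(-9 + 2\right)} \left(1 + 2 \sqrt{-1 + \left(-9 + 2\right)} \left(1 + \sqrt{-1 + \left(-9 + 2\right)}\right)\right)} = 37461 + \sqrt{\sqrt{-1 - 7} \left(1 + 2 \sqrt{-1 - 7} \left(1 + \sqrt{-1 - 7}\right)\right)} = 37461 + \sqrt{\sqrt{-8} \left(1 + 2 \sqrt{-8} \left(1 + \sqrt{-8}\right)\right)} = 37461 + \sqrt{2 i \sqrt{2} \left(1 + 2 \cdot 2 i \sqrt{2} \left(1 + 2 i \sqrt{2}\right)\right)} = 37461 + \sqrt{2 i \sqrt{2} \left(1 + 4 i \sqrt{2} \left(1 + 2 i \sqrt{2}\right)\right)} = 37461 + 2^{\frac{3}{4}} \sqrt{i \left(1 + 4 i \sqrt{2} \left(1 + 2 i \sqrt{2}\right)\right)}$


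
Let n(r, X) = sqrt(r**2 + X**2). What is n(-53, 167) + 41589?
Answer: 41589 + sqrt(30698) ≈ 41764.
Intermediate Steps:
n(r, X) = sqrt(X**2 + r**2)
n(-53, 167) + 41589 = sqrt(167**2 + (-53)**2) + 41589 = sqrt(27889 + 2809) + 41589 = sqrt(30698) + 41589 = 41589 + sqrt(30698)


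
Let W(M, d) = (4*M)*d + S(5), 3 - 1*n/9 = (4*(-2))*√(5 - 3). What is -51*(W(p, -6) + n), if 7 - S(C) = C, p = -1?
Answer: -2703 - 3672*√2 ≈ -7896.0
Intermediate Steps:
S(C) = 7 - C
n = 27 + 72*√2 (n = 27 - 9*4*(-2)*√(5 - 3) = 27 - (-72)*√2 = 27 + 72*√2 ≈ 128.82)
W(M, d) = 2 + 4*M*d (W(M, d) = (4*M)*d + (7 - 1*5) = 4*M*d + (7 - 5) = 4*M*d + 2 = 2 + 4*M*d)
-51*(W(p, -6) + n) = -51*((2 + 4*(-1)*(-6)) + (27 + 72*√2)) = -51*((2 + 24) + (27 + 72*√2)) = -51*(26 + (27 + 72*√2)) = -51*(53 + 72*√2) = -2703 - 3672*√2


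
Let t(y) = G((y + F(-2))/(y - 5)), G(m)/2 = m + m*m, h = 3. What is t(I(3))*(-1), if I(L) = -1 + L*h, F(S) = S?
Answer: -12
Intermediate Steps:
I(L) = -1 + 3*L (I(L) = -1 + L*3 = -1 + 3*L)
G(m) = 2*m + 2*m² (G(m) = 2*(m + m*m) = 2*(m + m²) = 2*m + 2*m²)
t(y) = 2*(1 + (-2 + y)/(-5 + y))*(-2 + y)/(-5 + y) (t(y) = 2*((y - 2)/(y - 5))*(1 + (y - 2)/(y - 5)) = 2*((-2 + y)/(-5 + y))*(1 + (-2 + y)/(-5 + y)) = 2*(1 + (-2 + y)/(-5 + y))*(-2 + y)/(-5 + y))
t(I(3))*(-1) = (2*(-7 + 2*(-1 + 3*3))*(-2 + (-1 + 3*3))/(-5 + (-1 + 3*3))²)*(-1) = (2*(-7 + 2*(-1 + 9))*(-2 + (-1 + 9))/(-5 + (-1 + 9))²)*(-1) = (2*(-7 + 2*8)*(-2 + 8)/(-5 + 8)²)*(-1) = (2*(-7 + 16)*6/3²)*(-1) = (2*(⅑)*9*6)*(-1) = 12*(-1) = -12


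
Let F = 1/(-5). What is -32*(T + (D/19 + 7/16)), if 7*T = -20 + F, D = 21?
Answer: 28578/665 ≈ 42.974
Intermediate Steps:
F = -1/5 ≈ -0.20000
T = -101/35 (T = (-20 - 1/5)/7 = (1/7)*(-101/5) = -101/35 ≈ -2.8857)
-32*(T + (D/19 + 7/16)) = -32*(-101/35 + (21/19 + 7/16)) = -32*(-101/35 + 469/304) = -32*(-14289/10640) = 28578/665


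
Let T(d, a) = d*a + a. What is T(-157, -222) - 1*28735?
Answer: 5897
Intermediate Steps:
T(d, a) = a + a*d (T(d, a) = a*d + a = a + a*d)
T(-157, -222) - 1*28735 = -222*(1 - 157) - 1*28735 = -222*(-156) - 28735 = 34632 - 28735 = 5897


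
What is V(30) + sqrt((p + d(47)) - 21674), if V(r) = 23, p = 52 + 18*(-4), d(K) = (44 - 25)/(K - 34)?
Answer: 23 + I*sqrt(3666039)/13 ≈ 23.0 + 147.28*I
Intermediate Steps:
d(K) = 19/(-34 + K)
p = -20 (p = 52 - 72 = -20)
V(30) + sqrt((p + d(47)) - 21674) = 23 + sqrt((-20 + 19/(-34 + 47)) - 21674) = 23 + sqrt((-20 + 19/13) - 21674) = 23 + sqrt(-241/13 - 21674) = 23 + sqrt(-282003/13) = 23 + I*sqrt(3666039)/13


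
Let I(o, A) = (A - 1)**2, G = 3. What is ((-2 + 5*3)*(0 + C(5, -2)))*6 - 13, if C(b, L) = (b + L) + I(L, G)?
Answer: 533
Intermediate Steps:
I(o, A) = (-1 + A)**2
C(b, L) = 4 + L + b (C(b, L) = (b + L) + (-1 + 3)**2 = (L + b) + 2**2 = (L + b) + 4 = 4 + L + b)
((-2 + 5*3)*(0 + C(5, -2)))*6 - 13 = ((-2 + 5*3)*(0 + (4 - 2 + 5)))*6 - 13 = ((-2 + 15)*(0 + 7))*6 - 13 = (13*7)*6 - 13 = 91*6 - 13 = 546 - 13 = 533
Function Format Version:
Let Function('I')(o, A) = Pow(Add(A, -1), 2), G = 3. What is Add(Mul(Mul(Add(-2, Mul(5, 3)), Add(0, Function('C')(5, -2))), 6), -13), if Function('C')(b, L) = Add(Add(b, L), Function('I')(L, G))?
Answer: 533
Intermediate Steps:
Function('I')(o, A) = Pow(Add(-1, A), 2)
Function('C')(b, L) = Add(4, L, b) (Function('C')(b, L) = Add(Add(b, L), Pow(Add(-1, 3), 2)) = Add(Add(L, b), Pow(2, 2)) = Add(Add(L, b), 4) = Add(4, L, b))
Add(Mul(Mul(Add(-2, Mul(5, 3)), Add(0, Function('C')(5, -2))), 6), -13) = Add(Mul(Mul(Add(-2, Mul(5, 3)), Add(0, Add(4, -2, 5))), 6), -13) = Add(Mul(Mul(Add(-2, 15), Add(0, 7)), 6), -13) = Add(Mul(Mul(13, 7), 6), -13) = Add(Mul(91, 6), -13) = Add(546, -13) = 533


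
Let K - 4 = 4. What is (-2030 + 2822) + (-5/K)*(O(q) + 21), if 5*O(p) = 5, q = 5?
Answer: 3113/4 ≈ 778.25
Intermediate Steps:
K = 8 (K = 4 + 4 = 8)
O(p) = 1 (O(p) = (⅕)*5 = 1)
(-2030 + 2822) + (-5/K)*(O(q) + 21) = (-2030 + 2822) + (-5/8)*(1 + 21) = 792 - 5*⅛*22 = 792 - 5/8*22 = 792 - 55/4 = 3113/4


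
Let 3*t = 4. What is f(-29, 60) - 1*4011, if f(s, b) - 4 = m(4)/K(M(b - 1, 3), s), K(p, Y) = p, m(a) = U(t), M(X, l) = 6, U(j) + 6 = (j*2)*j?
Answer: -108200/27 ≈ -4007.4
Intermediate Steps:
t = 4/3 (t = (⅓)*4 = 4/3 ≈ 1.3333)
U(j) = -6 + 2*j² (U(j) = -6 + (j*2)*j = -6 + (2*j)*j = -6 + 2*j²)
m(a) = -22/9 (m(a) = -6 + 2*(4/3)² = -6 + 2*(16/9) = -6 + 32/9 = -22/9)
f(s, b) = 97/27 (f(s, b) = 4 - 22/9/6 = 4 - 22/9*⅙ = 4 - 11/27 = 97/27)
f(-29, 60) - 1*4011 = 97/27 - 1*4011 = 97/27 - 4011 = -108200/27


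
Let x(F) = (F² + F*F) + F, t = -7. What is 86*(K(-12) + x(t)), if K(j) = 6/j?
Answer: 7783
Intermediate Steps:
x(F) = F + 2*F² (x(F) = (F² + F²) + F = 2*F² + F = F + 2*F²)
86*(K(-12) + x(t)) = 86*(6/(-12) - 7*(1 + 2*(-7))) = 86*(6*(-1/12) - 7*(1 - 14)) = 86*(-½ - 7*(-13)) = 86*(-½ + 91) = 86*(181/2) = 7783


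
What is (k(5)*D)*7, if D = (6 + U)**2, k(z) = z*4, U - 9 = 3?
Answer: 45360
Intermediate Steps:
U = 12 (U = 9 + 3 = 12)
k(z) = 4*z
D = 324 (D = (6 + 12)**2 = 18**2 = 324)
(k(5)*D)*7 = ((4*5)*324)*7 = (20*324)*7 = 6480*7 = 45360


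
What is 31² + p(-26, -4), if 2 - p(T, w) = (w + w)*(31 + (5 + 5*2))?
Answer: 1331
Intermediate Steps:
p(T, w) = 2 - 92*w (p(T, w) = 2 - (w + w)*(31 + (5 + 5*2)) = 2 - 2*w*(31 + (5 + 10)) = 2 - 2*w*(31 + 15) = 2 - 2*w*46 = 2 - 92*w)
31² + p(-26, -4) = 31² + (2 - 92*(-4)) = 961 + (2 + 368) = 961 + 370 = 1331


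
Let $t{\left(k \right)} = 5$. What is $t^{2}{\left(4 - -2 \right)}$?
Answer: $25$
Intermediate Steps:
$t^{2}{\left(4 - -2 \right)} = 5^{2} = 25$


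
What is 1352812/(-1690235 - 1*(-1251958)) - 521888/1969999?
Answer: -99785165316/29772594887 ≈ -3.3516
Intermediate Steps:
1352812/(-1690235 - 1*(-1251958)) - 521888/1969999 = 1352812/(-1690235 + 1251958) - 521888*1/1969999 = 1352812/(-438277) - 521888/1969999 = 1352812*(-1/438277) - 521888/1969999 = -1352812/438277 - 521888/1969999 = -99785165316/29772594887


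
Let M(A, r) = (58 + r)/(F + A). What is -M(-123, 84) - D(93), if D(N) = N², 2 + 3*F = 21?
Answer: -1513362/175 ≈ -8647.8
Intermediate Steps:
F = 19/3 (F = -⅔ + (⅓)*21 = -⅔ + 7 = 19/3 ≈ 6.3333)
M(A, r) = (58 + r)/(19/3 + A)
-M(-123, 84) - D(93) = -3*(58 + 84)/(19 + 3*(-123)) - 1*93² = -3*142/(19 - 369) - 1*8649 = -3*142/(-350) - 8649 = -3*(-1)*142/350 - 8649 = -1*(-213/175) - 8649 = 213/175 - 8649 = -1513362/175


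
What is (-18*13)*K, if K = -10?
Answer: 2340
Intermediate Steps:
(-18*13)*K = -18*13*(-10) = -234*(-10) = 2340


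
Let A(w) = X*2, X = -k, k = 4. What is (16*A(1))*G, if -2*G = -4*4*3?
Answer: -3072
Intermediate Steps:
X = -4 (X = -1*4 = -4)
A(w) = -8 (A(w) = -4*2 = -8)
G = 24 (G = -(-4*4)*3/2 = -(-8)*3 = -½*(-48) = 24)
(16*A(1))*G = (16*(-8))*24 = -128*24 = -3072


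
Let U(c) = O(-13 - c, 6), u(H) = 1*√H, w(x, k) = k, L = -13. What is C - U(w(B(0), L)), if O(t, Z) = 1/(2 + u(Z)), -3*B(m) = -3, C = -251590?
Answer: -251589 - √6/2 ≈ -2.5159e+5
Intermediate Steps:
B(m) = 1 (B(m) = -⅓*(-3) = 1)
u(H) = √H
O(t, Z) = 1/(2 + √Z)
U(c) = 1/(2 + √6)
C - U(w(B(0), L)) = -251590 - (-1 + √6/2) = -251590 + (1 - √6/2) = -251589 - √6/2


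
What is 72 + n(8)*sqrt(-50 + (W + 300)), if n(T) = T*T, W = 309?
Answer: 72 + 64*sqrt(559) ≈ 1585.2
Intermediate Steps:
n(T) = T**2
72 + n(8)*sqrt(-50 + (W + 300)) = 72 + 8**2*sqrt(-50 + (309 + 300)) = 72 + 64*sqrt(-50 + 609) = 72 + 64*sqrt(559)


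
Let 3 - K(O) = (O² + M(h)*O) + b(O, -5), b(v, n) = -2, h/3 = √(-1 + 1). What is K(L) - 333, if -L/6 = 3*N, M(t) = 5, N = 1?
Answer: -562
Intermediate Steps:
h = 0 (h = 3*√(-1 + 1) = 3*√0 = 3*0 = 0)
L = -18 ≈ -18.000
K(O) = 5 - O² - 5*O (K(O) = 3 - ((O² + 5*O) - 2) = 3 - (-2 + O² + 5*O) = 3 + (2 - O² - 5*O) = 5 - O² - 5*O)
K(L) - 333 = (5 - 1*(-18)² - 5*(-18)) - 333 = (5 - 1*324 + 90) - 333 = (5 - 324 + 90) - 333 = -229 - 333 = -562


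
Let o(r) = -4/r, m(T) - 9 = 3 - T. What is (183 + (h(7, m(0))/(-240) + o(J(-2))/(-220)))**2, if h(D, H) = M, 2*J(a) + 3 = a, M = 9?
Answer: 648029830009/19360000 ≈ 33473.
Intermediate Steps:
J(a) = -3/2 + a/2
m(T) = 12 - T (m(T) = 9 + (3 - T) = 12 - T)
h(D, H) = 9
(183 + (h(7, m(0))/(-240) + o(J(-2))/(-220)))**2 = (183 + (9/(-240) - 4/(-3/2 + (1/2)*(-2))/(-220)))**2 = (183 + (9*(-1/240) - 4/(-3/2 - 1)*(-1/220)))**2 = (183 + (-3/80 - 4/(-5/2)*(-1/220)))**2 = (183 + (-3/80 - 4*(-2/5)*(-1/220)))**2 = (183 + (-3/80 + (8/5)*(-1/220)))**2 = (183 + (-3/80 - 2/275))**2 = (183 - 197/4400)**2 = (805003/4400)**2 = 648029830009/19360000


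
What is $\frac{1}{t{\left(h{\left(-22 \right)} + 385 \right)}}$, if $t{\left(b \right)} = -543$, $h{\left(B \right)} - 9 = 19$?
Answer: $- \frac{1}{543} \approx -0.0018416$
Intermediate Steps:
$h{\left(B \right)} = 28$ ($h{\left(B \right)} = 9 + 19 = 28$)
$\frac{1}{t{\left(h{\left(-22 \right)} + 385 \right)}} = \frac{1}{-543} = - \frac{1}{543}$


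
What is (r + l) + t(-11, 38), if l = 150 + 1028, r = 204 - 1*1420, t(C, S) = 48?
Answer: 10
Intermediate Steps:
r = -1216 (r = 204 - 1420 = -1216)
l = 1178
(r + l) + t(-11, 38) = (-1216 + 1178) + 48 = -38 + 48 = 10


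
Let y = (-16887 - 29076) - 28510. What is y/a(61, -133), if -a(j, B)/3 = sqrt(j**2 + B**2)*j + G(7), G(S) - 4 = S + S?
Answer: -31917/5690449 + 648979*sqrt(21410)/34142694 ≈ 2.7757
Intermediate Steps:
G(S) = 4 + 2*S (G(S) = 4 + (S + S) = 4 + 2*S)
y = -74473 (y = -45963 - 28510 = -74473)
a(j, B) = -54 - 3*j*sqrt(B**2 + j**2) (a(j, B) = -3*(sqrt(j**2 + B**2)*j + (4 + 2*7)) = -3*(sqrt(B**2 + j**2)*j + (4 + 14)) = -3*(j*sqrt(B**2 + j**2) + 18) = -3*(18 + j*sqrt(B**2 + j**2)) = -54 - 3*j*sqrt(B**2 + j**2))
y/a(61, -133) = -74473/(-54 - 3*61*sqrt((-133)**2 + 61**2)) = -74473/(-54 - 3*61*sqrt(17689 + 3721)) = -74473/(-54 - 3*61*sqrt(21410)) = -74473/(-54 - 183*sqrt(21410))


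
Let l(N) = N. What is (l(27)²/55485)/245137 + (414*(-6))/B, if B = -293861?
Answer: 417113055729/49344799710545 ≈ 0.0084530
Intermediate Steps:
(l(27)²/55485)/245137 + (414*(-6))/B = (27²/55485)/245137 + (414*(-6))/(-293861) = (729*(1/55485))*(1/245137) - 2484*(-1/293861) = (9/685)*(1/245137) + 2484/293861 = 9/167918845 + 2484/293861 = 417113055729/49344799710545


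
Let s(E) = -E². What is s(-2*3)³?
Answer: -46656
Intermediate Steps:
s(-2*3)³ = (-(-2*3)²)³ = (-1*(-6)²)³ = (-1*36)³ = (-36)³ = -46656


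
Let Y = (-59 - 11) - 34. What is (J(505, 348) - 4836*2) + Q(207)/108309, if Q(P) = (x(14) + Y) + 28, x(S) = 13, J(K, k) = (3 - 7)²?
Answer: -348610589/36103 ≈ -9656.0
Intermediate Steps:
J(K, k) = 16 (J(K, k) = (-4)² = 16)
Y = -104 (Y = -70 - 34 = -104)
Q(P) = -63 (Q(P) = (13 - 104) + 28 = -91 + 28 = -63)
(J(505, 348) - 4836*2) + Q(207)/108309 = (16 - 4836*2) - 63/108309 = (16 - 9672) - 63*1/108309 = -9656 - 21/36103 = -348610589/36103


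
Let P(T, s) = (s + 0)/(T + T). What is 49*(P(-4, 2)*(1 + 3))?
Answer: -49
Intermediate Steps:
P(T, s) = s/(2*T) (P(T, s) = s/((2*T)) = s*(1/(2*T)) = s/(2*T))
49*(P(-4, 2)*(1 + 3)) = 49*(((½)*2/(-4))*(1 + 3)) = 49*(((½)*2*(-¼))*4) = 49*(-¼*4) = 49*(-1) = -49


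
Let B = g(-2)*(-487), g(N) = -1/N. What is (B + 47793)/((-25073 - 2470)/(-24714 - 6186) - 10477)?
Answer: -489759850/107903919 ≈ -4.5388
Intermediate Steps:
B = -487/2 (B = -1/(-2)*(-487) = -1*(-½)*(-487) = (½)*(-487) = -487/2 ≈ -243.50)
(B + 47793)/((-25073 - 2470)/(-24714 - 6186) - 10477) = (-487/2 + 47793)/((-25073 - 2470)/(-24714 - 6186) - 10477) = 95099/(2*(-27543/(-30900) - 10477)) = 95099/(2*(-27543*(-1/30900) - 10477)) = 95099/(2*(9181/10300 - 10477)) = 95099/(2*(-107903919/10300)) = (95099/2)*(-10300/107903919) = -489759850/107903919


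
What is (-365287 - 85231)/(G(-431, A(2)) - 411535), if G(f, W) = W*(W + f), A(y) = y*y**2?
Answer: 450518/414919 ≈ 1.0858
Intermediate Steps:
A(y) = y**3
(-365287 - 85231)/(G(-431, A(2)) - 411535) = (-365287 - 85231)/(2**3*(2**3 - 431) - 411535) = -450518/(8*(8 - 431) - 411535) = -450518/(8*(-423) - 411535) = -450518/(-3384 - 411535) = -450518/(-414919) = -450518*(-1/414919) = 450518/414919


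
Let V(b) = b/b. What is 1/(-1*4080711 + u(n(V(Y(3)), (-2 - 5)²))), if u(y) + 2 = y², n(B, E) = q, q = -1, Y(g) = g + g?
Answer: -1/4080712 ≈ -2.4506e-7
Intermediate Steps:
Y(g) = 2*g
V(b) = 1
n(B, E) = -1
u(y) = -2 + y²
1/(-1*4080711 + u(n(V(Y(3)), (-2 - 5)²))) = 1/(-1*4080711 + (-2 + (-1)²)) = 1/(-4080711 + (-2 + 1)) = 1/(-4080711 - 1) = 1/(-4080712) = -1/4080712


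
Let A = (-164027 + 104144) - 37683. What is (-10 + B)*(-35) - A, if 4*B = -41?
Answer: 393099/4 ≈ 98275.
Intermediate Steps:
B = -41/4 (B = (¼)*(-41) = -41/4 ≈ -10.250)
A = -97566 (A = -59883 - 37683 = -97566)
(-10 + B)*(-35) - A = (-10 - 41/4)*(-35) - 1*(-97566) = -81/4*(-35) + 97566 = 2835/4 + 97566 = 393099/4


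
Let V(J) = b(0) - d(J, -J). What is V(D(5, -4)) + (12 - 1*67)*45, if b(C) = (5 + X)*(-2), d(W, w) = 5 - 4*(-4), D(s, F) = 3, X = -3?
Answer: -2500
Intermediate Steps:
d(W, w) = 21 (d(W, w) = 5 + 16 = 21)
b(C) = -4 (b(C) = (5 - 3)*(-2) = 2*(-2) = -4)
V(J) = -25 (V(J) = -4 - 1*21 = -4 - 21 = -25)
V(D(5, -4)) + (12 - 1*67)*45 = -25 + (12 - 1*67)*45 = -25 + (12 - 67)*45 = -25 - 55*45 = -25 - 2475 = -2500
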